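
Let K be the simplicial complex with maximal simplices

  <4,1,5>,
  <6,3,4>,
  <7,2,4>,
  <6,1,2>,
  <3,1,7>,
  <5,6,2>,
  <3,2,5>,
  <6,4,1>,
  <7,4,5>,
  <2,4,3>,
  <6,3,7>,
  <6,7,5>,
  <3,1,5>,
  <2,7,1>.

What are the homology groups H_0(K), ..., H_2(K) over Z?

K has 7 vertices, 21 edges, 14 triangles.
rank ∂_0 = 0, rank ∂_1 = 6 ⇒ b_0 = 7 − 0 − 6 = 1; all invariant factors of ∂_1 are 1 so no torsion. So H_0 ≅ Z.
rank ∂_1 = 6, rank ∂_2 = 13 ⇒ b_1 = 21 − 6 − 13 = 2; all invariant factors of ∂_2 are 1 so no torsion. So H_1 ≅ Z^2.
rank ∂_2 = 13, rank ∂_3 = 0 ⇒ b_2 = 14 − 13 − 0 = 1. So H_2 ≅ Z.

H_0 = Z,  H_1 = Z^2,  H_2 = Z.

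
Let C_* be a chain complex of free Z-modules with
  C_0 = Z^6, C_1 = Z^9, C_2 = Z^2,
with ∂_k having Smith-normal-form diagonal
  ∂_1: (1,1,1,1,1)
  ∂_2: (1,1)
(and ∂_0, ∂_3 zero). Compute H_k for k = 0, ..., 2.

H_0 ≅ Z,  H_1 ≅ Z^2,  H_2 = 0.

H_0: b_0 = 6 − 0 − 5 = 1; torsion from ∂_1 factors > 1: none. So H_0 ≅ Z.
H_1: b_1 = 9 − 5 − 2 = 2; torsion from ∂_2 factors > 1: none. So H_1 ≅ Z^2.
H_2: b_2 = 2 − 2 − 0 = 0; torsion from ∂_3 factors > 1: none. So H_2 ≅ 0.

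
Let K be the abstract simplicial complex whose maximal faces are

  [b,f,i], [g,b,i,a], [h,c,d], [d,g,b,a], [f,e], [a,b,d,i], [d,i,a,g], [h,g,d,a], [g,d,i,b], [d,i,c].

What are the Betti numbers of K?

Fix the vertex order a < b < c < d < e < f < g < h < i and write every simplex with vertices in increasing order. Then dim K = 3 and the simplices of K are:

  0-simplices (9): a, b, c, d, e, f, g, h, i
  1-simplices (19): ab, ad, ag, ah, ai, bd, bf, bg, bi, cd, ch, ci, dg, dh, di, ef, fi, gh, gi
  2-simplices (16): abd, abg, abi, adg, adh, adi, agh, agi, bdg, bdi, bfi, bgi, cdh, cdi, dgh, dgi
  3-simplices (6): abdg, abdi, abgi, adgh, adgi, bdgi

giving chain groups C_0 ≅ Z^9, C_1 ≅ Z^19, C_2 ≅ Z^16, C_3 ≅ Z^6.

Boundary ∂_1: C_1 → C_0 sends each edge [p,q] (with p < q) to q − p.
The 9×19 boundary matrix has rank 8 and Smith normal form diag(1,1,1,1,1,1,1,1).

Boundary ∂_2: C_2 → C_1 sends each 2-simplex [p,q,r] to [q,r] − [p,r] + [p,q]. For instance
  ∂adh = dh − ah + ad,
  ∂cdh = dh − ch + cd.
As a 19×16 matrix over Z this has rank 11, with invariant factors (1,1,1,1,1,1,1,1,1,1,1).

∂_3: C_3 → C_2 sends each 3-simplex σ to the alternating sum Σ_i (−1)^i (σ with its i-th vertex removed). For instance
  ∂bdgi = dgi − bgi + bdi − bdg,
  ∂adgi = dgi − agi + adi − adg.
As a 16×6 matrix over Z this has rank 5, with invariant factors (1,1,1,1,1).

Computing H_k = (kernel of ∂_k) / (image of ∂_{k+1}):

  H_0: rank C_0 − rank ∂_1 = 9 − 8 = 1, and the invariant factors of ∂_1 are all 1, so H_0 ≅ Z.
  H_1: rank ker ∂_1 − rank ∂_2 = (19 − 8) − 11 = 0, and the invariant factors of ∂_2 are all 1, so H_1 ≅ 0.
  H_2: rank ker ∂_2 − rank ∂_3 = (16 − 11) − 5 = 0, and the invariant factors of ∂_3 are all 1, so H_2 ≅ 0.
  H_3: rank ker ∂_3 − rank ∂_4 = (6 − 5) − 0 = 1, and there is no ∂_4, so H_3 ≅ Z.

As a check, the Euler characteristic is 9 − 19 + 16 − 6 = 0, which agrees with 1 − 0 + 0 − 1 = 0.

Hence the Betti numbers are b_0 = 1, b_1 = 0, b_2 = 0, b_3 = 1.

b_0 = 1, b_1 = 0, b_2 = 0, b_3 = 1.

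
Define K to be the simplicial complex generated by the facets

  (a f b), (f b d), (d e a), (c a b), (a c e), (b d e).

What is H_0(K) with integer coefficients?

Order the vertices as a < b < c < d < e < f. Listing each simplex with vertices in this order, K has dimension 2 with simplices:

  0-simplices (6): a, b, c, d, e, f
  1-simplices (12): ab, ac, ad, ae, af, bc, bd, be, bf, ce, de, df
  2-simplices (6): abc, abf, ace, ade, bde, bdf

so the chain groups are C_0 ≅ Z^6, C_1 ≅ Z^12, C_2 ≅ Z^6.

The boundary map ∂_1: C_1 → C_0 is given by ∂[p,q] = [q] − [p]. For instance
  ∂af = f − a.
The resulting 6×12 matrix has rank 5, and its Smith normal form has invariant factors (1,1,1,1,1).

Boundary ∂_2: C_2 → C_1 sends each 2-simplex [p,q,r] to [q,r] − [p,r] + [p,q]. For instance
  ∂ace = ce − ae + ac,
  ∂abc = bc − ac + ab.
The 12×6 boundary matrix has rank 6 and Smith normal form diag(1,1,1,1,1,1).

Reading off H_k = ker ∂_k / im ∂_{k+1}:

  H_0: rank C_0 − rank ∂_1 = 6 − 5 = 1, and the invariant factors of ∂_1 are all 1, so H_0 = Z.

H_0 ≅ Z.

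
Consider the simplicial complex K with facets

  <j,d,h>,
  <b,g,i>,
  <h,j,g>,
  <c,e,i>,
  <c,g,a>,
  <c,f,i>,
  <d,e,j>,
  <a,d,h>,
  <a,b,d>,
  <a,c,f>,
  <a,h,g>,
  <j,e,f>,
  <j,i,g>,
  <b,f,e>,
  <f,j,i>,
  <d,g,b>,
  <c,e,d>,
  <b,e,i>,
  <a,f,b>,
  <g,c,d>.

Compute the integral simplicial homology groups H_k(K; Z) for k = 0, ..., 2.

H_0 ≅ Z,  H_1 ≅ Z × Z/2,  H_2 = 0.

K has 10 vertices, 30 edges, 20 triangles.
rank ∂_0 = 0, rank ∂_1 = 9 ⇒ b_0 = 10 − 0 − 9 = 1; all invariant factors of ∂_1 are 1 so no torsion. So H_0 = Z.
rank ∂_1 = 9, rank ∂_2 = 20 ⇒ b_1 = 30 − 9 − 20 = 1; ∂_2 has invariant factor(s) [2] giving torsion. So H_1 = Z × Z/2.
rank ∂_2 = 20, rank ∂_3 = 0 ⇒ b_2 = 20 − 20 − 0 = 0. So H_2 = 0.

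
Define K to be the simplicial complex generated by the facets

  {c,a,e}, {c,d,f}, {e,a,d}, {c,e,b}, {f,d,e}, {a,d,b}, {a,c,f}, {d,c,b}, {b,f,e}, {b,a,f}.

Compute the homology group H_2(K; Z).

We work with the vertex ordering a < b < c < d < e < f. The simplices of K, each written with vertices in increasing order, are:

  0-simplices (6): a, b, c, d, e, f
  1-simplices (15): ab, ac, ad, ae, af, bc, bd, be, bf, cd, ce, cf, de, df, ef
  2-simplices (10): abd, abf, ace, acf, ade, bcd, bce, bef, cdf, def

giving chain groups C_0 ≅ Z^6, C_1 ≅ Z^15, C_2 ≅ Z^10.

∂_1: C_1 → C_0 is given by ∂[p,q] = [q] − [p]. For instance
  ∂cf = f − c.
The 6×15 boundary matrix has rank 5 and Smith normal form diag(1,1,1,1,1).

The boundary map ∂_2: C_2 → C_1 sends each 2-simplex [p,q,r] to [q,r] − [p,r] + [p,q]. For instance
  ∂abf = bf − af + ab,
  ∂abd = bd − ad + ab.
This gives a 15×10 integer matrix of rank 10; reducing to Smith normal form yields diagonal entries (1,1,1,1,1,1,1,1,1,2).

Now H_k = ker ∂_k / im ∂_{k+1}, so:

  H_2: rank ker ∂_2 − rank ∂_3 = (10 − 10) − 0 = 0, and there is no ∂_3, so H_2 ≅ 0.

H_2 = 0.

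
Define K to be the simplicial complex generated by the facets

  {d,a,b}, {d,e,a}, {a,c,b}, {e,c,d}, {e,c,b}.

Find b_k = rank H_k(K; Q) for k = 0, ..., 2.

b_0 = 1, b_1 = 1, b_2 = 0.

Fix the vertex order a < b < c < d < e and write every simplex with vertices in increasing order. Then dim K = 2 and the simplices of K are:

  0-simplices (5): a, b, c, d, e
  1-simplices (10): ab, ac, ad, ae, bc, bd, be, cd, ce, de
  2-simplices (5): abc, abd, ade, bce, cde

so the chain groups are C_0 ≅ Z^5, C_1 ≅ Z^10, C_2 ≅ Z^5.

∂_1: C_1 → C_0 is given by ∂[p,q] = [q] − [p]. For instance
  ∂ac = c − a.
The resulting 5×10 matrix has rank 4, and its Smith normal form has invariant factors (1,1,1,1).

Boundary ∂_2: C_2 → C_1 maps a triangle to the signed sum of its edges. For instance
  ∂abd = bd − ad + ab,
  ∂bce = ce − be + bc.
The resulting 10×5 matrix has rank 5, and its Smith normal form has invariant factors (1,1,1,1,1).

Now H_k = ker ∂_k / im ∂_{k+1}, so:

  H_0: rank C_0 − rank ∂_1 = 5 − 4 = 1, and the invariant factors of ∂_1 are all 1, so H_0 ≅ Z.
  H_1: rank ker ∂_1 − rank ∂_2 = (10 − 4) − 5 = 1, and the invariant factors of ∂_2 are all 1, so H_1 ≅ Z.
  H_2: rank ker ∂_2 − rank ∂_3 = (5 − 5) − 0 = 0, and there is no ∂_3, so H_2 ≅ 0.

As a check, the Euler characteristic is 5 − 10 + 5 = 0, which agrees with 1 − 1 + 0 = 0.

Hence the Betti numbers are b_0 = 1, b_1 = 1, b_2 = 0.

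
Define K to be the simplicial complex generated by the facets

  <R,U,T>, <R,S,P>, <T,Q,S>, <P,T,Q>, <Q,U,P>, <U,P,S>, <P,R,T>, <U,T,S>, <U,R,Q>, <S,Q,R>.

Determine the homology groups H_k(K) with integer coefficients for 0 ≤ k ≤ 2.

H_0 ≅ Z,  H_1 ≅ Z/2,  H_2 = 0.

Fix the vertex order P < Q < R < S < T < U and write every simplex with vertices in increasing order. Then dim K = 2 and the simplices of K are:

  0-simplices (6): P, Q, R, S, T, U
  1-simplices (15): PQ, PR, PS, PT, PU, QR, QS, QT, QU, RS, RT, RU, ST, SU, TU
  2-simplices (10): PQT, PQU, PRS, PRT, PSU, QRS, QRU, QST, RTU, STU

giving chain groups C_0 ≅ Z^6, C_1 ≅ Z^15, C_2 ≅ Z^10.

The boundary map ∂_1: C_1 → C_0 sends each edge [p,q] (with p < q) to q − p. For instance
  ∂QS = S − Q.
This gives a 6×15 integer matrix of rank 5; reducing to Smith normal form yields diagonal entries (1,1,1,1,1).

∂_2: C_2 → C_1 sends each 2-simplex [p,q,r] to [q,r] − [p,r] + [p,q]. For instance
  ∂PSU = SU − PU + PS,
  ∂QRU = RU − QU + QR.
The resulting 15×10 matrix has rank 10, and its Smith normal form has invariant factors (1,1,1,1,1,1,1,1,1,2).

Computing H_k = (kernel of ∂_k) / (image of ∂_{k+1}):

  H_0: rank C_0 − rank ∂_1 = 6 − 5 = 1, and the invariant factors of ∂_1 are all 1, so H_0 = Z.
  H_1: rank ker ∂_1 − rank ∂_2 = (15 − 5) − 10 = 0, and ∂_2 has invariant factor 2 > 1, so H_1 = Z/2.
  H_2: rank ker ∂_2 − rank ∂_3 = (10 − 10) − 0 = 0, and there is no ∂_3, so H_2 = 0.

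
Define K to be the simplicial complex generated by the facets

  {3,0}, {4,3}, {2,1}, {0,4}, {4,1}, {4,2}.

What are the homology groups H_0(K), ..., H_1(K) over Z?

Order the vertices as 0 < 1 < 2 < 3 < 4. Listing each simplex with vertices in this order, K has dimension 1 with simplices:

  0-simplices (5): [0], [1], [2], [3], [4]
  1-simplices (6): [0,3], [0,4], [1,2], [1,4], [2,4], [3,4]

so the chain groups are C_0 ≅ Z^5, C_1 ≅ Z^6.

The boundary map ∂_1: C_1 → C_0 sends each edge [p,q] (with p < q) to q − p. For instance
  ∂[0,4] = [4] − [0].
This gives a 5×6 integer matrix of rank 4; reducing to Smith normal form yields diagonal entries (1,1,1,1).

From H_k ≅ ker(∂_k) / im(∂_{k+1}) we obtain:

  H_0: rank C_0 − rank ∂_1 = 5 − 4 = 1, and the invariant factors of ∂_1 are all 1, so H_0 = Z.
  H_1: rank ker ∂_1 − rank ∂_2 = (6 − 4) − 0 = 2, and there is no ∂_2, so H_1 = Z^2.

As a check, the Euler characteristic is 5 − 6 = -1, which agrees with 1 − 2 = -1.

H_0 ≅ Z,  H_1 ≅ Z^2.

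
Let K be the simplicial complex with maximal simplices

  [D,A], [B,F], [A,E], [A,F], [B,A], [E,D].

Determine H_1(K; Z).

H_1 ≅ Z^2.

Fix the vertex order A < B < D < E < F and write every simplex with vertices in increasing order. Then dim K = 1 and the simplices of K are:

  0-simplices (5): A, B, D, E, F
  1-simplices (6): AB, AD, AE, AF, BF, DE

so the chain groups are C_0 ≅ Z^5, C_1 ≅ Z^6.

∂_1: C_1 → C_0 maps an edge to its endpoints' difference, ∂[p,q] = q − p. For instance
  ∂AE = E − A.
As a 5×6 matrix over Z this has rank 4, with invariant factors (1,1,1,1).

Computing H_k = (kernel of ∂_k) / (image of ∂_{k+1}):

  H_1: rank ker ∂_1 − rank ∂_2 = (6 − 4) − 0 = 2, and there is no ∂_2, so H_1 ≅ Z^2.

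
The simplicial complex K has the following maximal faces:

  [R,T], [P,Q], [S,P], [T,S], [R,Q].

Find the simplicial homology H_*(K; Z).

We work with the vertex ordering P < Q < R < S < T. The simplices of K, each written with vertices in increasing order, are:

  0-simplices (5): P, Q, R, S, T
  1-simplices (5): PQ, PS, QR, RT, ST

so the chain groups are C_0 ≅ Z^5, C_1 ≅ Z^5.

The boundary map ∂_1: C_1 → C_0 sends each edge [p,q] (with p < q) to q − p.
The 5×5 boundary matrix has rank 4 and Smith normal form diag(1,1,1,1).

Computing H_k = (kernel of ∂_k) / (image of ∂_{k+1}):

  H_0: rank C_0 − rank ∂_1 = 5 − 4 = 1, and the invariant factors of ∂_1 are all 1, so H_0 ≅ Z.
  H_1: rank ker ∂_1 − rank ∂_2 = (5 − 4) − 0 = 1, and there is no ∂_2, so H_1 ≅ Z.

As a check, the Euler characteristic is 5 − 5 = 0, which agrees with 1 − 1 = 0.

H_0 ≅ Z,  H_1 ≅ Z.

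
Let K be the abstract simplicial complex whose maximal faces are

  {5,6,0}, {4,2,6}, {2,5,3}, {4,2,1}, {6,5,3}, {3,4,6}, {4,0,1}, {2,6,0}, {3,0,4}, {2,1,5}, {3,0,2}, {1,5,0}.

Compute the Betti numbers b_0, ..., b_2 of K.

b_0 = 1, b_1 = 0, b_2 = 0.

Fix the vertex order 0 < 1 < 2 < 3 < 4 < 5 < 6 and write every simplex with vertices in increasing order. Then dim K = 2 and the simplices of K are:

  0-simplices (7): [0], [1], [2], [3], [4], [5], [6]
  1-simplices (18): [0,1], [0,2], [0,3], [0,4], [0,5], [0,6], [1,2], [1,4], [1,5], [2,3], [2,4], [2,5], [2,6], [3,4], [3,5], [3,6], [4,6], [5,6]
  2-simplices (12): [0,1,4], [0,1,5], [0,2,3], [0,2,6], [0,3,4], [0,5,6], [1,2,4], [1,2,5], [2,3,5], [2,4,6], [3,4,6], [3,5,6]

so the chain groups are C_0 ≅ Z^7, C_1 ≅ Z^18, C_2 ≅ Z^12.

∂_1: C_1 → C_0 sends each edge [p,q] (with p < q) to q − p. For instance
  ∂[3,4] = [4] − [3].
This gives a 7×18 integer matrix of rank 6; reducing to Smith normal form yields diagonal entries (1,1,1,1,1,1).

Boundary ∂_2: C_2 → C_1 maps a triangle to the signed sum of its edges. For instance
  ∂[3,5,6] = [5,6] − [3,6] + [3,5],
  ∂[0,2,3] = [2,3] − [0,3] + [0,2].
The 18×12 boundary matrix has rank 12 and Smith normal form diag(1,1,1,1,1,1,1,1,1,1,1,2).

Reading off H_k = ker ∂_k / im ∂_{k+1}:

  H_0: rank C_0 − rank ∂_1 = 7 − 6 = 1, and the invariant factors of ∂_1 are all 1, so H_0 ≅ Z.
  H_1: rank ker ∂_1 − rank ∂_2 = (18 − 6) − 12 = 0, and ∂_2 has invariant factor 2 > 1, so H_1 ≅ Z/2.
  H_2: rank ker ∂_2 − rank ∂_3 = (12 − 12) − 0 = 0, and there is no ∂_3, so H_2 ≅ 0.

As a check, the Euler characteristic is 7 − 18 + 12 = 1, which agrees with 1 − 0 + 0 = 1.

Hence the Betti numbers are b_0 = 1, b_1 = 0, b_2 = 0.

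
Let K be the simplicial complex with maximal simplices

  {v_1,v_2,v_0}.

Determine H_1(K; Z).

We work with the vertex ordering v_0 < v_1 < v_2. The simplices of K, each written with vertices in increasing order, are:

  0-simplices (3): [v_0], [v_1], [v_2]
  1-simplices (3): [v_0,v_1], [v_0,v_2], [v_1,v_2]
  2-simplices (1): [v_0,v_1,v_2]

Hence C_0 ≅ Z^3, C_1 ≅ Z^3, C_2 ≅ Z^1.

∂_1: C_1 → C_0 sends each edge [p,q] (with p < q) to q − p. For instance
  ∂[v_1,v_2] = [v_2] − [v_1].
The resulting 3×3 matrix has rank 2, and its Smith normal form has invariant factors (1,1).

The boundary map ∂_2: C_2 → C_1 acts by ∂[p,q,r] = [q,r] − [p,r] + [p,q]. For instance
  ∂[v_0,v_1,v_2] = [v_1,v_2] − [v_0,v_2] + [v_0,v_1].
The 3×1 boundary matrix has rank 1 and Smith normal form diag(1).

Computing H_k = (kernel of ∂_k) / (image of ∂_{k+1}):

  H_1: rank ker ∂_1 − rank ∂_2 = (3 − 2) − 1 = 0, and the invariant factors of ∂_2 are all 1, so H_1 = 0.

(K is a triangulation of the 2-simplex.)

H_1 = 0.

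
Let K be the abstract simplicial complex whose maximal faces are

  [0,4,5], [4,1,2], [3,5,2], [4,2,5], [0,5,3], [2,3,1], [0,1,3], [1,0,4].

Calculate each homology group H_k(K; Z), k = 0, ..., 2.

H_0 ≅ Z,  H_1 = 0,  H_2 ≅ Z.

We work with the vertex ordering 0 < 1 < 2 < 3 < 4 < 5. The simplices of K, each written with vertices in increasing order, are:

  0-simplices (6): [0], [1], [2], [3], [4], [5]
  1-simplices (12): [0,1], [0,3], [0,4], [0,5], [1,2], [1,3], [1,4], [2,3], [2,4], [2,5], [3,5], [4,5]
  2-simplices (8): [0,1,3], [0,1,4], [0,3,5], [0,4,5], [1,2,3], [1,2,4], [2,3,5], [2,4,5]

Hence C_0 ≅ Z^6, C_1 ≅ Z^12, C_2 ≅ Z^8.

The boundary map ∂_1: C_1 → C_0 sends each edge [p,q] (with p < q) to q − p.
The 6×12 boundary matrix has rank 5 and Smith normal form diag(1,1,1,1,1).

Boundary ∂_2: C_2 → C_1 acts by ∂[p,q,r] = [q,r] − [p,r] + [p,q]. For instance
  ∂[0,4,5] = [4,5] − [0,5] + [0,4],
  ∂[2,4,5] = [4,5] − [2,5] + [2,4].
The resulting 12×8 matrix has rank 7, and its Smith normal form has invariant factors (1,1,1,1,1,1,1).

Now H_k = ker ∂_k / im ∂_{k+1}, so:

  H_0: rank C_0 − rank ∂_1 = 6 − 5 = 1, and the invariant factors of ∂_1 are all 1, so H_0 ≅ Z.
  H_1: rank ker ∂_1 − rank ∂_2 = (12 − 5) − 7 = 0, and the invariant factors of ∂_2 are all 1, so H_1 ≅ 0.
  H_2: rank ker ∂_2 − rank ∂_3 = (8 − 7) − 0 = 1, and there is no ∂_3, so H_2 ≅ Z.

As a check, the Euler characteristic is 6 − 12 + 8 = 2, which agrees with 1 − 0 + 1 = 2.
(K is a triangulation of the 2-sphere S^2.)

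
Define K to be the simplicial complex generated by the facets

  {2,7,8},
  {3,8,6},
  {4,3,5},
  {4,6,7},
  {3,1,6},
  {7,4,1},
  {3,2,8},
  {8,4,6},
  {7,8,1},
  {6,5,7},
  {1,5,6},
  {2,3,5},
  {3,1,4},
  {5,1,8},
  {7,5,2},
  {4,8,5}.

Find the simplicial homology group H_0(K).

H_0 ≅ Z.

Take the total order 1 < 2 < 3 < 4 < 5 < 6 < 7 < 8 on the vertex set. Then K (dimension 2) consists of the simplices:

  0-simplices (8): [1], [2], [3], [4], [5], [6], [7], [8]
  1-simplices (24): (24 of them)
  2-simplices (16): [1,3,4], [1,3,6], [1,4,7], [1,5,6], [1,5,8], [1,7,8], [2,3,5], [2,3,8], [2,5,7], [2,7,8], [3,4,5], [3,6,8], [4,5,8], [4,6,7], [4,6,8], [5,6,7]

Hence C_0 ≅ Z^8, C_1 ≅ Z^24, C_2 ≅ Z^16.

∂_1: C_1 → C_0 sends each edge [p,q] (with p < q) to q − p.
This gives a 8×24 integer matrix of rank 7; reducing to Smith normal form yields diagonal entries (1,1,1,1,1,1,1).

The boundary map ∂_2: C_2 → C_1 acts by ∂[p,q,r] = [q,r] − [p,r] + [p,q]. For instance
  ∂[1,4,7] = [4,7] − [1,7] + [1,4],
  ∂[3,6,8] = [6,8] − [3,8] + [3,6].
The 24×16 boundary matrix has rank 15 and Smith normal form diag(1,1,1,1,1,1,1,1,1,1,1,1,1,1,1).

Computing H_k = (kernel of ∂_k) / (image of ∂_{k+1}):

  H_0: rank C_0 − rank ∂_1 = 8 − 7 = 1, and the invariant factors of ∂_1 are all 1, so H_0 ≅ Z.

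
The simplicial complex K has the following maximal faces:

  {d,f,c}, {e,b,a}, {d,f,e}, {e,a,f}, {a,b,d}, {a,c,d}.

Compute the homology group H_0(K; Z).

H_0 ≅ Z.

K has 6 vertices, 12 edges, 6 triangles.
rank ∂_0 = 0, rank ∂_1 = 5 ⇒ b_0 = 6 − 0 − 5 = 1; all invariant factors of ∂_1 are 1 so no torsion. So H_0 = Z.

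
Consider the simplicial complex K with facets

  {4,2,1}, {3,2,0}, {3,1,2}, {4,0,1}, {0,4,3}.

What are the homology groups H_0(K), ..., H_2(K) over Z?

H_0 ≅ Z,  H_1 ≅ Z,  H_2 = 0.

We work with the vertex ordering 0 < 1 < 2 < 3 < 4. The simplices of K, each written with vertices in increasing order, are:

  0-simplices (5): [0], [1], [2], [3], [4]
  1-simplices (10): [0,1], [0,2], [0,3], [0,4], [1,2], [1,3], [1,4], [2,3], [2,4], [3,4]
  2-simplices (5): [0,1,4], [0,2,3], [0,3,4], [1,2,3], [1,2,4]

Hence C_0 ≅ Z^5, C_1 ≅ Z^10, C_2 ≅ Z^5.

∂_1: C_1 → C_0 sends each edge [p,q] (with p < q) to q − p. For instance
  ∂[3,4] = [4] − [3].
The 5×10 boundary matrix has rank 4 and Smith normal form diag(1,1,1,1).

Boundary ∂_2: C_2 → C_1 sends each 2-simplex [p,q,r] to [q,r] − [p,r] + [p,q]. For instance
  ∂[0,2,3] = [2,3] − [0,3] + [0,2],
  ∂[1,2,4] = [2,4] − [1,4] + [1,2].
As a 10×5 matrix over Z this has rank 5, with invariant factors (1,1,1,1,1).

Now H_k = ker ∂_k / im ∂_{k+1}, so:

  H_0: rank C_0 − rank ∂_1 = 5 − 4 = 1, and the invariant factors of ∂_1 are all 1, so H_0 ≅ Z.
  H_1: rank ker ∂_1 − rank ∂_2 = (10 − 4) − 5 = 1, and the invariant factors of ∂_2 are all 1, so H_1 ≅ Z.
  H_2: rank ker ∂_2 − rank ∂_3 = (5 − 5) − 0 = 0, and there is no ∂_3, so H_2 ≅ 0.

(K is a triangulation of the Möbius band.)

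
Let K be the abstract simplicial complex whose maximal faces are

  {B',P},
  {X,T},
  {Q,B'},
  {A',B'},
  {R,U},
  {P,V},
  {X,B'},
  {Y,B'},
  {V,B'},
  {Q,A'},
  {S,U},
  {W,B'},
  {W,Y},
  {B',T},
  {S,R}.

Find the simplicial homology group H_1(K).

Take the total order P < Q < R < S < T < U < V < W < X < Y < A' < B' on the vertex set. Then K (dimension 1) consists of the simplices:

  0-simplices (12): [P], [Q], [R], [S], [T], [U], [V], [W], [X], [Y], [A'], [B']
  1-simplices (15): [P,V], [P,B'], [Q,A'], [Q,B'], [R,S], [R,U], [S,U], [T,X], [T,B'], [V,B'], [W,Y], [W,B'], [X,B'], [Y,B'], [A',B']

giving chain groups C_0 ≅ Z^12, C_1 ≅ Z^15.

∂_1: C_1 → C_0 sends each edge [p,q] (with p < q) to q − p. For instance
  ∂[P,V] = [V] − [P].
The resulting 12×15 matrix has rank 10, and its Smith normal form has invariant factors (1,1,1,1,1,1,1,1,1,1).

Now H_k = ker ∂_k / im ∂_{k+1}, so:

  H_1: rank ker ∂_1 − rank ∂_2 = (15 − 10) − 0 = 5, and there is no ∂_2, so H_1 ≅ Z^5.

H_1 = Z^5.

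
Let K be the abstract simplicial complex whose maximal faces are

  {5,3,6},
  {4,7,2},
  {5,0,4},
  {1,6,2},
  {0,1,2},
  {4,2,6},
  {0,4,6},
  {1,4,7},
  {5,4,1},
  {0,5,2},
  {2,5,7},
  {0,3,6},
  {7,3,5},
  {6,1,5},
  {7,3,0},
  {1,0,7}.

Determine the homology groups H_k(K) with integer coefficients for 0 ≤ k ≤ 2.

H_0 ≅ Z,  H_1 ≅ Z^2,  H_2 ≅ Z.

Fix the vertex order 0 < 1 < 2 < 3 < 4 < 5 < 6 < 7 and write every simplex with vertices in increasing order. Then dim K = 2 and the simplices of K are:

  0-simplices (8): [0], [1], [2], [3], [4], [5], [6], [7]
  1-simplices (24): (24 of them)
  2-simplices (16): [0,1,2], [0,1,7], [0,2,5], [0,3,6], [0,3,7], [0,4,5], [0,4,6], [1,2,6], [1,4,5], [1,4,7], [1,5,6], [2,4,6], [2,4,7], [2,5,7], [3,5,6], [3,5,7]

giving chain groups C_0 ≅ Z^8, C_1 ≅ Z^24, C_2 ≅ Z^16.

Boundary ∂_1: C_1 → C_0 sends each edge [p,q] (with p < q) to q − p. For instance
  ∂[1,7] = [7] − [1].
This gives a 8×24 integer matrix of rank 7; reducing to Smith normal form yields diagonal entries (1,1,1,1,1,1,1).

The boundary map ∂_2: C_2 → C_1 acts by ∂[p,q,r] = [q,r] − [p,r] + [p,q]. For instance
  ∂[1,4,5] = [4,5] − [1,5] + [1,4],
  ∂[2,5,7] = [5,7] − [2,7] + [2,5].
As a 24×16 matrix over Z this has rank 15, with invariant factors (1,1,1,1,1,1,1,1,1,1,1,1,1,1,1).

Reading off H_k = ker ∂_k / im ∂_{k+1}:

  H_0: rank C_0 − rank ∂_1 = 8 − 7 = 1, and the invariant factors of ∂_1 are all 1, so H_0 = Z.
  H_1: rank ker ∂_1 − rank ∂_2 = (24 − 7) − 15 = 2, and the invariant factors of ∂_2 are all 1, so H_1 = Z^2.
  H_2: rank ker ∂_2 − rank ∂_3 = (16 − 15) − 0 = 1, and there is no ∂_3, so H_2 = Z.

As a check, the Euler characteristic is 8 − 24 + 16 = 0, which agrees with 1 − 2 + 1 = 0.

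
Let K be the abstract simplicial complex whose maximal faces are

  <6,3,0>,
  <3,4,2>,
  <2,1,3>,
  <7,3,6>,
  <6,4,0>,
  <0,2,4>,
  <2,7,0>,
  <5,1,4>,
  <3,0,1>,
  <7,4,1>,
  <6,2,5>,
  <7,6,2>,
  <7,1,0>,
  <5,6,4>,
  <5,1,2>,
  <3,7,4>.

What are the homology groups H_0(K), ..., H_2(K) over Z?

Fix the vertex order 0 < 1 < 2 < 3 < 4 < 5 < 6 < 7 and write every simplex with vertices in increasing order. Then dim K = 2 and the simplices of K are:

  0-simplices (8): [0], [1], [2], [3], [4], [5], [6], [7]
  1-simplices (24): (24 of them)
  2-simplices (16): [0,1,3], [0,1,7], [0,2,4], [0,2,7], [0,3,6], [0,4,6], [1,2,3], [1,2,5], [1,4,5], [1,4,7], [2,3,4], [2,5,6], [2,6,7], [3,4,7], [3,6,7], [4,5,6]

Hence C_0 ≅ Z^8, C_1 ≅ Z^24, C_2 ≅ Z^16.

Boundary ∂_1: C_1 → C_0 maps an edge to its endpoints' difference, ∂[p,q] = q − p. For instance
  ∂[2,4] = [4] − [2].
This gives a 8×24 integer matrix of rank 7; reducing to Smith normal form yields diagonal entries (1,1,1,1,1,1,1).

Boundary ∂_2: C_2 → C_1 maps a triangle to the signed sum of its edges. For instance
  ∂[0,1,7] = [1,7] − [0,7] + [0,1],
  ∂[1,4,5] = [4,5] − [1,5] + [1,4].
As a 24×16 matrix over Z this has rank 15, with invariant factors (1,1,1,1,1,1,1,1,1,1,1,1,1,1,1).

Reading off H_k = ker ∂_k / im ∂_{k+1}:

  H_0: rank C_0 − rank ∂_1 = 8 − 7 = 1, and the invariant factors of ∂_1 are all 1, so H_0 ≅ Z.
  H_1: rank ker ∂_1 − rank ∂_2 = (24 − 7) − 15 = 2, and the invariant factors of ∂_2 are all 1, so H_1 ≅ Z^2.
  H_2: rank ker ∂_2 − rank ∂_3 = (16 − 15) − 0 = 1, and there is no ∂_3, so H_2 ≅ Z.

(K is a triangulation of the torus T^2.)

H_0 = Z,  H_1 = Z^2,  H_2 = Z.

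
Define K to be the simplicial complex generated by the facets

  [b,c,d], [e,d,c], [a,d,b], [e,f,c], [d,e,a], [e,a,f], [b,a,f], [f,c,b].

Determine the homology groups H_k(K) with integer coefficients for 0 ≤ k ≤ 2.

H_0 ≅ Z,  H_1 = 0,  H_2 ≅ Z.

Fix the vertex order a < b < c < d < e < f and write every simplex with vertices in increasing order. Then dim K = 2 and the simplices of K are:

  0-simplices (6): a, b, c, d, e, f
  1-simplices (12): ab, ad, ae, af, bc, bd, bf, cd, ce, cf, de, ef
  2-simplices (8): abd, abf, ade, aef, bcd, bcf, cde, cef

giving chain groups C_0 ≅ Z^6, C_1 ≅ Z^12, C_2 ≅ Z^8.

The boundary map ∂_1: C_1 → C_0 sends each edge [p,q] (with p < q) to q − p. For instance
  ∂ef = f − e.
This gives a 6×12 integer matrix of rank 5; reducing to Smith normal form yields diagonal entries (1,1,1,1,1).

∂_2: C_2 → C_1 maps a triangle to the signed sum of its edges. For instance
  ∂abf = bf − af + ab,
  ∂cde = de − ce + cd.
As a 12×8 matrix over Z this has rank 7, with invariant factors (1,1,1,1,1,1,1).

Computing H_k = (kernel of ∂_k) / (image of ∂_{k+1}):

  H_0: rank C_0 − rank ∂_1 = 6 − 5 = 1, and the invariant factors of ∂_1 are all 1, so H_0 = Z.
  H_1: rank ker ∂_1 − rank ∂_2 = (12 − 5) − 7 = 0, and the invariant factors of ∂_2 are all 1, so H_1 = 0.
  H_2: rank ker ∂_2 − rank ∂_3 = (8 − 7) − 0 = 1, and there is no ∂_3, so H_2 = Z.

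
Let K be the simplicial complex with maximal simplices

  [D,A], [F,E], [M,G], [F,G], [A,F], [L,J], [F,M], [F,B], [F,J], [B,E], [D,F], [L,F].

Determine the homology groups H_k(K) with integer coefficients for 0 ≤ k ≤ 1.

We work with the vertex ordering A < B < D < E < F < G < J < L < M. The simplices of K, each written with vertices in increasing order, are:

  0-simplices (9): A, B, D, E, F, G, J, L, M
  1-simplices (12): AD, AF, BE, BF, DF, EF, FG, FJ, FL, FM, GM, JL

so the chain groups are C_0 ≅ Z^9, C_1 ≅ Z^12.

∂_1: C_1 → C_0 is given by ∂[p,q] = [q] − [p]. For instance
  ∂DF = F − D.
As a 9×12 matrix over Z this has rank 8, with invariant factors (1,1,1,1,1,1,1,1).

Computing H_k = (kernel of ∂_k) / (image of ∂_{k+1}):

  H_0: rank C_0 − rank ∂_1 = 9 − 8 = 1, and the invariant factors of ∂_1 are all 1, so H_0 ≅ Z.
  H_1: rank ker ∂_1 − rank ∂_2 = (12 − 8) − 0 = 4, and there is no ∂_2, so H_1 ≅ Z^4.

H_0 = Z,  H_1 = Z^4.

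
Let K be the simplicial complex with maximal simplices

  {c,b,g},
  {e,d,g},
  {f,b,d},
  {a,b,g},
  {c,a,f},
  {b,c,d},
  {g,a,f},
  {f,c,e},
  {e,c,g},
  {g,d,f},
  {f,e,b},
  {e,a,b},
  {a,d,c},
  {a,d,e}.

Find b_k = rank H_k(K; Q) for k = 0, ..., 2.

Take the total order a < b < c < d < e < f < g on the vertex set. Then K (dimension 2) consists of the simplices:

  0-simplices (7): a, b, c, d, e, f, g
  1-simplices (21): ab, ac, ad, ae, af, ag, bc, bd, be, bf, bg, cd, ce, cf, cg, de, df, dg, ef, eg, fg
  2-simplices (14): abe, abg, acd, acf, ade, afg, bcd, bcg, bdf, bef, cef, ceg, deg, dfg

Hence C_0 ≅ Z^7, C_1 ≅ Z^21, C_2 ≅ Z^14.

The boundary map ∂_1: C_1 → C_0 sends each edge [p,q] (with p < q) to q − p. For instance
  ∂cf = f − c.
The 7×21 boundary matrix has rank 6 and Smith normal form diag(1,1,1,1,1,1).

The boundary map ∂_2: C_2 → C_1 sends each 2-simplex [p,q,r] to [q,r] − [p,r] + [p,q]. For instance
  ∂acf = cf − af + ac,
  ∂ceg = eg − cg + ce.
The 21×14 boundary matrix has rank 13 and Smith normal form diag(1,1,1,1,1,1,1,1,1,1,1,1,1).

Now H_k = ker ∂_k / im ∂_{k+1}, so:

  H_0: rank C_0 − rank ∂_1 = 7 − 6 = 1, and the invariant factors of ∂_1 are all 1, so H_0 = Z.
  H_1: rank ker ∂_1 − rank ∂_2 = (21 − 6) − 13 = 2, and the invariant factors of ∂_2 are all 1, so H_1 = Z^2.
  H_2: rank ker ∂_2 − rank ∂_3 = (14 − 13) − 0 = 1, and there is no ∂_3, so H_2 = Z.

As a check, the Euler characteristic is 7 − 21 + 14 = 0, which agrees with 1 − 2 + 1 = 0.

Hence the Betti numbers are b_0 = 1, b_1 = 2, b_2 = 1.

b_0 = 1, b_1 = 2, b_2 = 1.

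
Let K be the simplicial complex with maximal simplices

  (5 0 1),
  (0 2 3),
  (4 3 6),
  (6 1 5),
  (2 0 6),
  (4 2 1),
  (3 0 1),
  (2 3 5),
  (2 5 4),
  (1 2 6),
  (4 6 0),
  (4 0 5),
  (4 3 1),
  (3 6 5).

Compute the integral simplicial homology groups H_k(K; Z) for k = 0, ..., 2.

We work with the vertex ordering 0 < 1 < 2 < 3 < 4 < 5 < 6. The simplices of K, each written with vertices in increasing order, are:

  0-simplices (7): [0], [1], [2], [3], [4], [5], [6]
  1-simplices (21): [0,1], [0,2], [0,3], [0,4], [0,5], [0,6], [1,2], [1,3], [1,4], [1,5], [1,6], [2,3], [2,4], [2,5], [2,6], [3,4], [3,5], [3,6], [4,5], [4,6], [5,6]
  2-simplices (14): [0,1,3], [0,1,5], [0,2,3], [0,2,6], [0,4,5], [0,4,6], [1,2,4], [1,2,6], [1,3,4], [1,5,6], [2,3,5], [2,4,5], [3,4,6], [3,5,6]

so the chain groups are C_0 ≅ Z^7, C_1 ≅ Z^21, C_2 ≅ Z^14.

The boundary map ∂_1: C_1 → C_0 is given by ∂[p,q] = [q] − [p]. For instance
  ∂[0,4] = [4] − [0].
The resulting 7×21 matrix has rank 6, and its Smith normal form has invariant factors (1,1,1,1,1,1).

The boundary map ∂_2: C_2 → C_1 acts by ∂[p,q,r] = [q,r] − [p,r] + [p,q]. For instance
  ∂[2,3,5] = [3,5] − [2,5] + [2,3],
  ∂[0,1,3] = [1,3] − [0,3] + [0,1].
This gives a 21×14 integer matrix of rank 13; reducing to Smith normal form yields diagonal entries (1,1,1,1,1,1,1,1,1,1,1,1,1).

Reading off H_k = ker ∂_k / im ∂_{k+1}:

  H_0: rank C_0 − rank ∂_1 = 7 − 6 = 1, and the invariant factors of ∂_1 are all 1, so H_0 ≅ Z.
  H_1: rank ker ∂_1 − rank ∂_2 = (21 − 6) − 13 = 2, and the invariant factors of ∂_2 are all 1, so H_1 ≅ Z^2.
  H_2: rank ker ∂_2 − rank ∂_3 = (14 − 13) − 0 = 1, and there is no ∂_3, so H_2 ≅ Z.

As a check, the Euler characteristic is 7 − 21 + 14 = 0, which agrees with 1 − 2 + 1 = 0.
(K is a triangulation of the torus T^2.)

H_0 = Z,  H_1 = Z^2,  H_2 = Z.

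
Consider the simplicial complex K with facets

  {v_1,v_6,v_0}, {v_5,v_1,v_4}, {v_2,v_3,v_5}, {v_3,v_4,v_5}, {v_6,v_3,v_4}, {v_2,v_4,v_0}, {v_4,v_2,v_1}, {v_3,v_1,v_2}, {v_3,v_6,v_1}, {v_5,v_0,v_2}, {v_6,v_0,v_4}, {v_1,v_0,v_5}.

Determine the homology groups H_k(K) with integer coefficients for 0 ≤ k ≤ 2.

Order the vertices as v_0 < v_1 < v_2 < v_3 < v_4 < v_5 < v_6. Listing each simplex with vertices in this order, K has dimension 2 with simplices:

  0-simplices (7): [v_0], [v_1], [v_2], [v_3], [v_4], [v_5], [v_6]
  1-simplices (18): (18 of them)
  2-simplices (12): (12 of them)

so the chain groups are C_0 ≅ Z^7, C_1 ≅ Z^18, C_2 ≅ Z^12.

∂_1: C_1 → C_0 sends each edge [p,q] (with p < q) to q − p.
The 7×18 boundary matrix has rank 6 and Smith normal form diag(1,1,1,1,1,1).

Boundary ∂_2: C_2 → C_1 acts by ∂[p,q,r] = [q,r] − [p,r] + [p,q]. For instance
  ∂[v_0,v_2,v_5] = [v_2,v_5] − [v_0,v_5] + [v_0,v_2],
  ∂[v_0,v_1,v_6] = [v_1,v_6] − [v_0,v_6] + [v_0,v_1].
This gives a 18×12 integer matrix of rank 12; reducing to Smith normal form yields diagonal entries (1,1,1,1,1,1,1,1,1,1,1,2).

Now H_k = ker ∂_k / im ∂_{k+1}, so:

  H_0: rank C_0 − rank ∂_1 = 7 − 6 = 1, and the invariant factors of ∂_1 are all 1, so H_0 = Z.
  H_1: rank ker ∂_1 − rank ∂_2 = (18 − 6) − 12 = 0, and ∂_2 has invariant factor 2 > 1, so H_1 = Z/2Z.
  H_2: rank ker ∂_2 − rank ∂_3 = (12 − 12) − 0 = 0, and there is no ∂_3, so H_2 = 0.

As a check, the Euler characteristic is 7 − 18 + 12 = 1, which agrees with 1 − 0 + 0 = 1.

H_0 ≅ Z,  H_1 ≅ Z/2Z,  H_2 = 0.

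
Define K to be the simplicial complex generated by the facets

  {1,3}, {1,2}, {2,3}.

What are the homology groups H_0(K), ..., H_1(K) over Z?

H_0 = Z,  H_1 = Z.

Take the total order 1 < 2 < 3 on the vertex set. Then K (dimension 1) consists of the simplices:

  0-simplices (3): [1], [2], [3]
  1-simplices (3): [1,2], [1,3], [2,3]

giving chain groups C_0 ≅ Z^3, C_1 ≅ Z^3.

The boundary map ∂_1: C_1 → C_0 sends each edge [p,q] (with p < q) to q − p. For instance
  ∂[1,2] = [2] − [1].
The 3×3 boundary matrix has rank 2 and Smith normal form diag(1,1).

Now H_k = ker ∂_k / im ∂_{k+1}, so:

  H_0: rank C_0 − rank ∂_1 = 3 − 2 = 1, and the invariant factors of ∂_1 are all 1, so H_0 = Z.
  H_1: rank ker ∂_1 − rank ∂_2 = (3 − 2) − 0 = 1, and there is no ∂_2, so H_1 = Z.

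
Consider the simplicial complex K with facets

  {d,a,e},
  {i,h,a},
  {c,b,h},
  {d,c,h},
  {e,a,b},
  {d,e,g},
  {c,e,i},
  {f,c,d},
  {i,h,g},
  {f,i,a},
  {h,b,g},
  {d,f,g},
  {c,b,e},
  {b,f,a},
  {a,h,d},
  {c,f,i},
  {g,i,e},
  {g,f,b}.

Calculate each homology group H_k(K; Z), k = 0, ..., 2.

K has 9 vertices, 27 edges, 18 triangles.
rank ∂_0 = 0, rank ∂_1 = 8 ⇒ b_0 = 9 − 0 − 8 = 1; all invariant factors of ∂_1 are 1 so no torsion. So H_0 ≅ Z.
rank ∂_1 = 8, rank ∂_2 = 17 ⇒ b_1 = 27 − 8 − 17 = 2; all invariant factors of ∂_2 are 1 so no torsion. So H_1 ≅ Z^2.
rank ∂_2 = 17, rank ∂_3 = 0 ⇒ b_2 = 18 − 17 − 0 = 1. So H_2 ≅ Z.

H_0 = Z,  H_1 = Z^2,  H_2 = Z.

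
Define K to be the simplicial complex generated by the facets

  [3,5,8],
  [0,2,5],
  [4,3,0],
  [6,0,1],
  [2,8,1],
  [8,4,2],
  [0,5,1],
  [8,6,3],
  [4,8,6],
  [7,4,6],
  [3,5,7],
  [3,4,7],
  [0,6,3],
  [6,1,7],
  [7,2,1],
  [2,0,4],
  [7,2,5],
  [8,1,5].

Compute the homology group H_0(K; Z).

H_0 ≅ Z.

Order the vertices as 0 < 1 < 2 < 3 < 4 < 5 < 6 < 7 < 8. Listing each simplex with vertices in this order, K has dimension 2 with simplices:

  0-simplices (9): [0], [1], [2], [3], [4], [5], [6], [7], [8]
  1-simplices (27): (27 of them)
  2-simplices (18): [0,1,5], [0,1,6], [0,2,4], [0,2,5], [0,3,4], [0,3,6], [1,2,7], [1,2,8], [1,5,8], [1,6,7], [2,4,8], [2,5,7], [3,4,7], [3,5,7], [3,5,8], [3,6,8], [4,6,7], [4,6,8]

so the chain groups are C_0 ≅ Z^9, C_1 ≅ Z^27, C_2 ≅ Z^18.

∂_1: C_1 → C_0 maps an edge to its endpoints' difference, ∂[p,q] = q − p. For instance
  ∂[4,7] = [7] − [4].
The 9×27 boundary matrix has rank 8 and Smith normal form diag(1,1,1,1,1,1,1,1).

∂_2: C_2 → C_1 maps a triangle to the signed sum of its edges. For instance
  ∂[2,4,8] = [4,8] − [2,8] + [2,4],
  ∂[3,5,7] = [5,7] − [3,7] + [3,5].
This gives a 27×18 integer matrix of rank 18; reducing to Smith normal form yields diagonal entries (1,1,1,1,1,1,1,1,1,1,1,1,1,1,1,1,1,2).

Computing H_k = (kernel of ∂_k) / (image of ∂_{k+1}):

  H_0: rank C_0 − rank ∂_1 = 9 − 8 = 1, and the invariant factors of ∂_1 are all 1, so H_0 ≅ Z.

(K is a triangulation of the Klein bottle.)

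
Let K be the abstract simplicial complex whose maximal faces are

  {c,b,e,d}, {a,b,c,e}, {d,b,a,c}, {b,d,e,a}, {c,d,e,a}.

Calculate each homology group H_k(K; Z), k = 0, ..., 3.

Fix the vertex order a < b < c < d < e and write every simplex with vertices in increasing order. Then dim K = 3 and the simplices of K are:

  0-simplices (5): a, b, c, d, e
  1-simplices (10): ab, ac, ad, ae, bc, bd, be, cd, ce, de
  2-simplices (10): abc, abd, abe, acd, ace, ade, bcd, bce, bde, cde
  3-simplices (5): abcd, abce, abde, acde, bcde

giving chain groups C_0 ≅ Z^5, C_1 ≅ Z^10, C_2 ≅ Z^10, C_3 ≅ Z^5.

The boundary map ∂_1: C_1 → C_0 is given by ∂[p,q] = [q] − [p].
The 5×10 boundary matrix has rank 4 and Smith normal form diag(1,1,1,1).

Boundary ∂_2: C_2 → C_1 acts by ∂[p,q,r] = [q,r] − [p,r] + [p,q]. For instance
  ∂abd = bd − ad + ab,
  ∂acd = cd − ad + ac.
The 10×10 boundary matrix has rank 6 and Smith normal form diag(1,1,1,1,1,1).

∂_3: C_3 → C_2 sends each 3-simplex σ to the alternating sum Σ_i (−1)^i (σ with its i-th vertex removed). For instance
  ∂abcd = bcd − acd + abd − abc,
  ∂abce = bce − ace + abe − abc.
The 10×5 boundary matrix has rank 4 and Smith normal form diag(1,1,1,1).

Computing H_k = (kernel of ∂_k) / (image of ∂_{k+1}):

  H_0: rank C_0 − rank ∂_1 = 5 − 4 = 1, and the invariant factors of ∂_1 are all 1, so H_0 = Z.
  H_1: rank ker ∂_1 − rank ∂_2 = (10 − 4) − 6 = 0, and the invariant factors of ∂_2 are all 1, so H_1 = 0.
  H_2: rank ker ∂_2 − rank ∂_3 = (10 − 6) − 4 = 0, and the invariant factors of ∂_3 are all 1, so H_2 = 0.
  H_3: rank ker ∂_3 − rank ∂_4 = (5 − 4) − 0 = 1, and there is no ∂_4, so H_3 = Z.

H_0 = Z,  H_1 = 0,  H_2 = 0,  H_3 = Z.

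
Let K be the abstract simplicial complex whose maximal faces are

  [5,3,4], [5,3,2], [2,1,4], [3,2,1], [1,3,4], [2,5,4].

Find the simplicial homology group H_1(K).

H_1 ≅ 0.

Order the vertices as 1 < 2 < 3 < 4 < 5. Listing each simplex with vertices in this order, K has dimension 2 with simplices:

  0-simplices (5): [1], [2], [3], [4], [5]
  1-simplices (9): [1,2], [1,3], [1,4], [2,3], [2,4], [2,5], [3,4], [3,5], [4,5]
  2-simplices (6): [1,2,3], [1,2,4], [1,3,4], [2,3,5], [2,4,5], [3,4,5]

Hence C_0 ≅ Z^5, C_1 ≅ Z^9, C_2 ≅ Z^6.

The boundary map ∂_1: C_1 → C_0 sends each edge [p,q] (with p < q) to q − p. For instance
  ∂[2,4] = [4] − [2].
The 5×9 boundary matrix has rank 4 and Smith normal form diag(1,1,1,1).

∂_2: C_2 → C_1 sends each 2-simplex [p,q,r] to [q,r] − [p,r] + [p,q]. For instance
  ∂[1,3,4] = [3,4] − [1,4] + [1,3],
  ∂[3,4,5] = [4,5] − [3,5] + [3,4].
This gives a 9×6 integer matrix of rank 5; reducing to Smith normal form yields diagonal entries (1,1,1,1,1).

Computing H_k = (kernel of ∂_k) / (image of ∂_{k+1}):

  H_1: rank ker ∂_1 − rank ∂_2 = (9 − 4) − 5 = 0, and the invariant factors of ∂_2 are all 1, so H_1 = 0.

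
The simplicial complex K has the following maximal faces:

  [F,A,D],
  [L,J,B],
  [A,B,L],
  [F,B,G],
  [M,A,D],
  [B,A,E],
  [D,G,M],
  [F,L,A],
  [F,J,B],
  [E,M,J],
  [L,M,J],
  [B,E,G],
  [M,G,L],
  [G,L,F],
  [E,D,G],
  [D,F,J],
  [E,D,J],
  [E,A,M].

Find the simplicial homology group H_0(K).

We work with the vertex ordering A < B < D < E < F < G < J < L < M. The simplices of K, each written with vertices in increasing order, are:

  0-simplices (9): A, B, D, E, F, G, J, L, M
  1-simplices (27): AB, AD, AE, AF, AL, AM, BE, BF, BG, BJ, BL, DE, DF, DG, DJ, DM, EG, EJ, EM, FG, FJ, FL, GL, GM, JL, JM, LM
  2-simplices (18): ABE, ABL, ADF, ADM, AEM, AFL, BEG, BFG, BFJ, BJL, DEG, DEJ, DFJ, DGM, EJM, FGL, GLM, JLM

Hence C_0 ≅ Z^9, C_1 ≅ Z^27, C_2 ≅ Z^18.

The boundary map ∂_1: C_1 → C_0 maps an edge to its endpoints' difference, ∂[p,q] = q − p.
The 9×27 boundary matrix has rank 8 and Smith normal form diag(1,1,1,1,1,1,1,1).

Boundary ∂_2: C_2 → C_1 maps a triangle to the signed sum of its edges. For instance
  ∂BEG = EG − BG + BE,
  ∂AFL = FL − AL + AF.
The resulting 27×18 matrix has rank 18, and its Smith normal form has invariant factors (1,1,1,1,1,1,1,1,1,1,1,1,1,1,1,1,1,2).

Now H_k = ker ∂_k / im ∂_{k+1}, so:

  H_0: rank C_0 − rank ∂_1 = 9 − 8 = 1, and the invariant factors of ∂_1 are all 1, so H_0 = Z.

(K is a triangulation of the Klein bottle.)

H_0 = Z.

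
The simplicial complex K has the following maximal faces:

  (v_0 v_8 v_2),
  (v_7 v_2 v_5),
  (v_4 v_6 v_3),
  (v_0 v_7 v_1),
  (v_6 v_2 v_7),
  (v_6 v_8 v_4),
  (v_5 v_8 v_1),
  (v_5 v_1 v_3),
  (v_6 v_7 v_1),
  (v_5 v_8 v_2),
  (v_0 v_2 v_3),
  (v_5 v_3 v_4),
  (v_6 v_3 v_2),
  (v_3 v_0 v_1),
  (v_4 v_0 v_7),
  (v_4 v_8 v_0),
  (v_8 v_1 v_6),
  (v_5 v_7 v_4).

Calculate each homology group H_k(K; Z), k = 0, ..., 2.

H_0 = Z,  H_1 = Z^2,  H_2 = Z.

Order the vertices as v_0 < v_1 < v_2 < v_3 < v_4 < v_5 < v_6 < v_7 < v_8. Listing each simplex with vertices in this order, K has dimension 2 with simplices:

  0-simplices (9): [v_0], [v_1], [v_2], [v_3], [v_4], [v_5], [v_6], [v_7], [v_8]
  1-simplices (27): (27 of them)
  2-simplices (18): (18 of them)

giving chain groups C_0 ≅ Z^9, C_1 ≅ Z^27, C_2 ≅ Z^18.

Boundary ∂_1: C_1 → C_0 sends each edge [p,q] (with p < q) to q − p. For instance
  ∂[v_1,v_5] = [v_5] − [v_1].
The 9×27 boundary matrix has rank 8 and Smith normal form diag(1,1,1,1,1,1,1,1).

Boundary ∂_2: C_2 → C_1 sends each 2-simplex [p,q,r] to [q,r] − [p,r] + [p,q]. For instance
  ∂[v_0,v_4,v_8] = [v_4,v_8] − [v_0,v_8] + [v_0,v_4],
  ∂[v_0,v_1,v_3] = [v_1,v_3] − [v_0,v_3] + [v_0,v_1].
As a 27×18 matrix over Z this has rank 17, with invariant factors (1,1,1,1,1,1,1,1,1,1,1,1,1,1,1,1,1).

Now H_k = ker ∂_k / im ∂_{k+1}, so:

  H_0: rank C_0 − rank ∂_1 = 9 − 8 = 1, and the invariant factors of ∂_1 are all 1, so H_0 ≅ Z.
  H_1: rank ker ∂_1 − rank ∂_2 = (27 − 8) − 17 = 2, and the invariant factors of ∂_2 are all 1, so H_1 ≅ Z^2.
  H_2: rank ker ∂_2 − rank ∂_3 = (18 − 17) − 0 = 1, and there is no ∂_3, so H_2 ≅ Z.

As a check, the Euler characteristic is 9 − 27 + 18 = 0, which agrees with 1 − 2 + 1 = 0.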